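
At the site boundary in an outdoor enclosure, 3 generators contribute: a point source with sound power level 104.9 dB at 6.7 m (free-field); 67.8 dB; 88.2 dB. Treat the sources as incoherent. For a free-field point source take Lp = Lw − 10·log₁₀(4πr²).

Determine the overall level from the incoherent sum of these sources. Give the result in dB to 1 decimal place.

Source at 6.7 m: Lp = 104.9 − 10·log₁₀(4π·6.7²) = 104.9 − 10·log₁₀(564.104) = 77.4 dB.
Σ 10^(Lᵢ/10) = 7.217e+08.
Back to dB: 10·log₁₀ Σ = 88.6 dB.

88.6 dB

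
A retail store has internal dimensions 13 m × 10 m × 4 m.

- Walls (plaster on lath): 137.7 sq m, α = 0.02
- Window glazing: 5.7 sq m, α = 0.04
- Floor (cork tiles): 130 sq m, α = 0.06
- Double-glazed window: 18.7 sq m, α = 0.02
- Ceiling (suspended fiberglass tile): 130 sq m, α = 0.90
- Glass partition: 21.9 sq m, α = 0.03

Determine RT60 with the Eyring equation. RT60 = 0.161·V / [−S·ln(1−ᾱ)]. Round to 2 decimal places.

0.55 s

S = Σ Sᵢ = 444.0 sq m.
Absorption A = 137.7×0.02 + 5.7×0.04 + 130×0.06 + 18.7×0.02 + 130×0.90 + 21.9×0.03 = 128.813 sabins.
ᾱ = 128.813 / 444.0 = 0.2901.
Eyring denominator: −S ln(1−ᾱ) = 152.128.
V = 13 × 10 × 4 = 520 m³.
RT60 = 0.161 × 520 / 152.128 = 0.55 s.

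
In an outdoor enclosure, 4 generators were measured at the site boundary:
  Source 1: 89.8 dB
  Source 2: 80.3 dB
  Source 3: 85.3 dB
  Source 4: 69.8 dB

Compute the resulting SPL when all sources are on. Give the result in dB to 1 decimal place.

91.5 dB

Σ 10^(Lᵢ/10) = 1.411e+09.
L_total = 10·log₁₀(1.411e+09) = 91.5 dB.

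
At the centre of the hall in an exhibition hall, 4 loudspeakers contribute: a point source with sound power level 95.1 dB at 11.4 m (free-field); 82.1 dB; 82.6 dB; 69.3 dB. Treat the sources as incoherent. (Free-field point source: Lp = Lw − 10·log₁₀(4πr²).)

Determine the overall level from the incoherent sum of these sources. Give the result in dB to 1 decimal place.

Source at 11.4 m: Lp = 95.1 − 10·log₁₀(4π·11.4²) = 95.1 − 10·log₁₀(1633.126) = 63.0 dB.
Σ 10^(Lᵢ/10) = 3.547e+08.
Back to dB: 10·log₁₀ Σ = 85.5 dB.

85.5 dB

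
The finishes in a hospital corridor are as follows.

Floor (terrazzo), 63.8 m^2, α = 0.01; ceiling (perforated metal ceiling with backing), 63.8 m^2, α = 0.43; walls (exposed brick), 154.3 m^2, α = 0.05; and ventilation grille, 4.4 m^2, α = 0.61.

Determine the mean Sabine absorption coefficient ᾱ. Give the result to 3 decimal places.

0.134

S = Σ Sᵢ = 63.8 + 63.8 + 154.3 + 4.4 = 286.3 m^2.
Weighted sum Σ Sα = 38.471.
ᾱ = 38.471 / 286.3 = 0.134.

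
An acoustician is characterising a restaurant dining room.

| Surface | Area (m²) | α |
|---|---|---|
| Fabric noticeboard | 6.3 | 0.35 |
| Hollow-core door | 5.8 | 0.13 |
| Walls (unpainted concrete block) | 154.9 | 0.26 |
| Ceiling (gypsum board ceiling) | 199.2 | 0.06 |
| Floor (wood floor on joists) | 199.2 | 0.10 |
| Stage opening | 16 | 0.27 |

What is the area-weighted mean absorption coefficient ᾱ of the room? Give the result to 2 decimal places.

0.14

S = Σ Sᵢ = 6.3 + 5.8 + 154.9 + 199.2 + 199.2 + 16 = 581.4 m².
Weighted sum Σ Sα = 79.425.
ᾱ = 79.425 / 581.4 = 0.14.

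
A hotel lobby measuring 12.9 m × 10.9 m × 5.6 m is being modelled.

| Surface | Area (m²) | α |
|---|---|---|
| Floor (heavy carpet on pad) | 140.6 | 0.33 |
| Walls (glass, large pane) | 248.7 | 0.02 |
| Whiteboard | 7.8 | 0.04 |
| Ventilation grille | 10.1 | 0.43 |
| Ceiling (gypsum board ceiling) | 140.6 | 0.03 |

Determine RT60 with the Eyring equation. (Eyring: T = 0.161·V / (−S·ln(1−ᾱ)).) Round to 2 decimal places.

1.99 sec

S = Σ Sᵢ = 547.8 m².
Absorption A = 140.6·0.33 + 248.7·0.02 + 7.8·0.04 + 10.1·0.43 + 140.6·0.03 = 60.245 sabins.
Mean coefficient ᾱ = A/S = 0.1100.
−S·ln(1−ᾱ) = −547.8 × ln(1 − 0.1100) = 63.837.
V = 12.9 × 10.9 × 5.6 = 787.416 m³.
RT60 = 0.161 × 787.416 / 63.837 = 1.99 s.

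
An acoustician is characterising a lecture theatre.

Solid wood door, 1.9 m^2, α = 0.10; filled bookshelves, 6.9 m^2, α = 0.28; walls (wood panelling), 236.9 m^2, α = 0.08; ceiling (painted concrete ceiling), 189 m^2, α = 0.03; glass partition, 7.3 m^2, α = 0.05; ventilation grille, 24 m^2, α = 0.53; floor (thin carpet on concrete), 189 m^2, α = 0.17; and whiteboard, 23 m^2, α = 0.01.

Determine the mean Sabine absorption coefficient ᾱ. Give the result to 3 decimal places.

0.106

S = Σ Sᵢ = 1.9 + 6.9 + 236.9 + 189 + 7.3 + 24 + 189 + 23 = 678.0 m^2.
Weighted sum Σ Sα = 72.189.
ᾱ = A/S = 0.106.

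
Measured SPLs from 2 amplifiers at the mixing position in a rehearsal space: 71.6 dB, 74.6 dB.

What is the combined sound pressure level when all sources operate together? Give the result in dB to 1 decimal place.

76.4 dB

Converting to relative power and adding: 10^(71.6/10) + 10^(74.6/10) = 4.329e+07.
L_total = 10·log₁₀(4.329e+07) = 76.4 dB.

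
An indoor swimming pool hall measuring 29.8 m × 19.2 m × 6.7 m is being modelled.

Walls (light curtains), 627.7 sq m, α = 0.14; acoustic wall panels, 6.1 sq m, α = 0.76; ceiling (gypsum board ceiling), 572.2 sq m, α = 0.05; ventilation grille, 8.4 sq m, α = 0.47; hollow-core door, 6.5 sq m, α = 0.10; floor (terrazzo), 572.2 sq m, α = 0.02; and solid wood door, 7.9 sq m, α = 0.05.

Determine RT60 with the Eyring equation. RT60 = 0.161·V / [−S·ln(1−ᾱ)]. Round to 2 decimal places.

S = Σ Sᵢ = 1801.0 sq m.
Σ(Sᵢαᵢ) = 627.7·0.14 + 6.1·0.76 + 572.2·0.05 + 8.4·0.47 + 6.5·0.10 + 572.2·0.02 + 7.9·0.05 = 137.561.
ᾱ = 137.561 / 1801.0 = 0.0764.
−S·ln(1−ᾱ) = −1801.0 × ln(1 − 0.0764) = 143.137.
V = 29.8 × 19.2 × 6.7 = 3833.472 m³.
T = 0.161·V/[−S·ln(1−ᾱ)] = 0.161·3833.472/143.137 = 4.31 s.

4.31 s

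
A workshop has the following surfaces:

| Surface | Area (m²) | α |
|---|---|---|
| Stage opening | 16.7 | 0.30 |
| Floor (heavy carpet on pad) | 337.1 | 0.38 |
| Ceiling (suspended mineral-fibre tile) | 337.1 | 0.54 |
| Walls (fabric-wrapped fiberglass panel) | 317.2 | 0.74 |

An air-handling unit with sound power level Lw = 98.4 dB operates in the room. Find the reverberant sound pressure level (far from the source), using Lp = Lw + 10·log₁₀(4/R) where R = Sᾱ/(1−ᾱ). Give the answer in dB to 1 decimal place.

A = 549.870 sabins; S = 1008.1 m².
ᾱ = 549.870/1008.1 = 0.5455; R = Sᾱ/(1−ᾱ) = 549.870/(1−0.5455) = 1209.835 m².
Lp = Lw + 10 log₁₀(4/R) = 98.4 -24.81 = 73.6 dB.

73.6 dB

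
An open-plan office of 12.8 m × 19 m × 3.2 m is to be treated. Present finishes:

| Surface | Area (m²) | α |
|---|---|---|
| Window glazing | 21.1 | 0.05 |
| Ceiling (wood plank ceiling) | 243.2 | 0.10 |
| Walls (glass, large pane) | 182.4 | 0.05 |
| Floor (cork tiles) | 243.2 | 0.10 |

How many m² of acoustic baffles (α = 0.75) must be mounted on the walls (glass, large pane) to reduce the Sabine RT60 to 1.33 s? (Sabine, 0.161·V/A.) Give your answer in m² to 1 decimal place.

Total absorption A₁ = 21.1*0.05 + 243.2*0.10 + 182.4*0.05 + 243.2*0.10
  = 1.055 + 24.320 + 9.120 + 24.320 = 58.815 m² sabins.
Required A₂ = 0.161·778.24/1.33 = 94.208 sabins.
Absorption to add: 94.208 − 58.815 = 35.393 sabins.
Net gain per m²: Δα = 0.75 − 0.05 = 0.70.
Area = ΔA/Δα = 35.393/0.70 = 50.6 m².

50.6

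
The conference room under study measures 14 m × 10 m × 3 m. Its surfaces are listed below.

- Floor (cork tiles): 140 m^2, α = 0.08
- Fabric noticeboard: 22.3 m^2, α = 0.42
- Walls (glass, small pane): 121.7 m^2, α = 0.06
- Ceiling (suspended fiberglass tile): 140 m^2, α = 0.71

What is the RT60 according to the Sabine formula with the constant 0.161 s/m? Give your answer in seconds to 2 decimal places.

0.53 s

Total absorption A = 140*0.08 + 22.3*0.42 + 121.7*0.06 + 140*0.71
  = 11.200 + 9.366 + 7.302 + 99.400 = 127.268 m^2 sabins.
Volume V = 14 × 10 × 3 = 420 m³.
T = 0.161 V/A = 0.161·420/127.268 = 0.53 s.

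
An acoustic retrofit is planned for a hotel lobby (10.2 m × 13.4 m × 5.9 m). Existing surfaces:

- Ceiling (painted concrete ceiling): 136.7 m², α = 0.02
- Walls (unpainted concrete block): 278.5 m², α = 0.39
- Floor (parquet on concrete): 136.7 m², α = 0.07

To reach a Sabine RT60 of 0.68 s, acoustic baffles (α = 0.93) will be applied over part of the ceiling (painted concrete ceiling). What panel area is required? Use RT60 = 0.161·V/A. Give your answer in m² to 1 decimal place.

76.9

Summing Sᵢαᵢ: 2.734 + 108.615 + 9.569 → A₁ = 120.918 sabins.
Required A₂ = 0.161·806.412/0.68 = 190.930 sabins.
ΔA needed = 190.930 − 120.918 = 70.012 sabins.
Net gain per m²: Δα = 0.93 − 0.02 = 0.91.
Panel area = 70.012 / 0.91 = 76.9 m².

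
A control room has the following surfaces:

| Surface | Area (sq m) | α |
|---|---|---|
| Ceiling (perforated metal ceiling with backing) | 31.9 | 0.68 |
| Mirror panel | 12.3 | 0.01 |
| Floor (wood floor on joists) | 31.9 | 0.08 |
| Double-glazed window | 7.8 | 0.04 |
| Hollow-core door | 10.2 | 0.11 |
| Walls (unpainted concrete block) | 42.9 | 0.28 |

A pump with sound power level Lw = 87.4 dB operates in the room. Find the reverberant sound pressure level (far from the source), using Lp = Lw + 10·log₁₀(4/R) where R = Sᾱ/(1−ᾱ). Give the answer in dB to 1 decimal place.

76.2 dB

Σ(Sᵢαᵢ) = 31.9·0.68 + 12.3·0.01 + 31.9·0.08 + 7.8·0.04 + 10.2·0.11 + 42.9·0.28 = 37.813; total area S = 137.0 sq m.
ᾱ = 37.813/137.0 = 0.2760; R = Sᾱ/(1−ᾱ) = 37.813/(1−0.2760) = 52.228 sq m.
Lp = 87.4 + 10·log₁₀(4/52.228) = 87.4 + (-11.16) = 76.2 dB.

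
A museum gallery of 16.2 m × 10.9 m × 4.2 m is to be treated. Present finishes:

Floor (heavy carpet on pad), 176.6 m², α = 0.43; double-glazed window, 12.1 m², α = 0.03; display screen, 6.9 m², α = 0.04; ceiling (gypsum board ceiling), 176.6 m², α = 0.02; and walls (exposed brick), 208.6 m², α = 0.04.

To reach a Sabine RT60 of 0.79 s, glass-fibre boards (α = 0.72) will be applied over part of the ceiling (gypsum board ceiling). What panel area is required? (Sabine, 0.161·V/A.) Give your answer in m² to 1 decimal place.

89.6

Equivalent absorption area: A₁ = 176.6·0.43 + 12.1·0.03 + 6.9·0.04 + 176.6·0.02 + 208.6·0.04 = 88.453 m².
Required A₂ = 0.161·741.636/0.79 = 151.144 sabins.
Absorption to add: 151.144 − 88.453 = 62.691 sabins.
Net gain per m²: Δα = 0.72 − 0.02 = 0.70.
Area = ΔA/Δα = 62.691/0.70 = 89.6 m².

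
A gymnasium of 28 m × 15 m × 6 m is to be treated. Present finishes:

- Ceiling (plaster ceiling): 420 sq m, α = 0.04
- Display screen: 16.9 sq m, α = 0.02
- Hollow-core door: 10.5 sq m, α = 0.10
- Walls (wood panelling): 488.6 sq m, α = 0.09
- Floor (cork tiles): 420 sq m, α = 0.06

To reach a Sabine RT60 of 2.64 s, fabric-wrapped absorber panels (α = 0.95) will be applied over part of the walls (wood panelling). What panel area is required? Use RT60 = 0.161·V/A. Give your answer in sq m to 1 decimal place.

Total absorption A₁ = 420·0.04 + 16.9·0.02 + 10.5·0.10 + 488.6·0.09 + 420·0.06
  = 16.800 + 0.338 + 1.050 + 43.974 + 25.200 = 87.362 sq m sabins.
Required A₂ = 0.161·2520/2.64 = 153.682 sabins.
Absorption to add: 153.682 − 87.362 = 66.320 sabins.
Each sq m of panel replacing the walls (wood panelling) adds (0.95 − 0.09) = 0.86 sabins.
Panel area = 66.320 / 0.86 = 77.1 sq m.

77.1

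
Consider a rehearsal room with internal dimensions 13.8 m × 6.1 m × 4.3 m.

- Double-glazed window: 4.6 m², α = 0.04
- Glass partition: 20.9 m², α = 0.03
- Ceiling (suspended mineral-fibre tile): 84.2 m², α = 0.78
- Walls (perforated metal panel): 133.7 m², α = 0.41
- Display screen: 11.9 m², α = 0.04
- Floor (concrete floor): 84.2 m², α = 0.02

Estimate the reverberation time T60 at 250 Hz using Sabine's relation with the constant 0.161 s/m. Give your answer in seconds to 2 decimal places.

A = Σ Sᵢαᵢ = 4.6·0.04 + 20.9·0.03 + 84.2·0.78 + 133.7·0.41 + 11.9·0.04 + 84.2·0.02 = 123.464 sabins.
Room volume: 361.974 m³.
RT60 = 0.161 · V / A = 0.161 × 361.974 / 123.464 = 0.47 s.

0.47 sec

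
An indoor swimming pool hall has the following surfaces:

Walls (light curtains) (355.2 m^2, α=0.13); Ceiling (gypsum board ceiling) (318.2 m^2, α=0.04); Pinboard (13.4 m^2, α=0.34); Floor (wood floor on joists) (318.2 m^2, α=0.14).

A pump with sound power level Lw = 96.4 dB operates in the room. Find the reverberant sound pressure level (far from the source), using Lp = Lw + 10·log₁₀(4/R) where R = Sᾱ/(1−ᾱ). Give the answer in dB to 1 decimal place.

81.6 dB

Σ(Sᵢαᵢ) = 355.2·0.13 + 318.2·0.04 + 13.4·0.34 + 318.2·0.14 = 108.008; total area S = 1005.0 m^2.
ᾱ = 0.1075, so room constant R = A/(1−ᾱ) = 121.017 m^2.
Lp = 96.4 + 10·log₁₀(4/121.017) = 96.4 + (-14.81) = 81.6 dB.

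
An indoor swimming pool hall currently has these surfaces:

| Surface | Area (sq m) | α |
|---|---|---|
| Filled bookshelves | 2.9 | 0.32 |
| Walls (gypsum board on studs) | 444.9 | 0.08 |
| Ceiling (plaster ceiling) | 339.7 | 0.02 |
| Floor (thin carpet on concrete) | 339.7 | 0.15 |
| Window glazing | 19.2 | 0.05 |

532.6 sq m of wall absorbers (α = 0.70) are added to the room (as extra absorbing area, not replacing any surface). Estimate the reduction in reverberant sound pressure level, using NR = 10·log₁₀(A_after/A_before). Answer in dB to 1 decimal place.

6.9 dB

A_before = Σ Sᵢαᵢ = 2.9·0.32 + 444.9·0.08 + 339.7·0.02 + 339.7·0.15 + 19.2·0.05 = 95.229 sabins.
Added absorption = 532.6 × 0.70 = 372.820 sabins.
A_after = 95.229 + 372.820 = 468.049 sabins.
Reduction = 10 log₁₀(A_after/A_before) = 10 log₁₀(4.9150) = 6.9 dB.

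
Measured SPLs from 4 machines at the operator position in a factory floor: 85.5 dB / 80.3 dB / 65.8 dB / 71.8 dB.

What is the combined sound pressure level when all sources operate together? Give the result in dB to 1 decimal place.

Sum in the linear (power) domain: Σ 10^(Lᵢ/10) = 10^(85.5/10) + 10^(80.3/10) + 10^(65.8/10) + 10^(71.8/10) = 4.809e+08.
Back to dB: 10·log₁₀ Σ = 86.8 dB.

86.8 dB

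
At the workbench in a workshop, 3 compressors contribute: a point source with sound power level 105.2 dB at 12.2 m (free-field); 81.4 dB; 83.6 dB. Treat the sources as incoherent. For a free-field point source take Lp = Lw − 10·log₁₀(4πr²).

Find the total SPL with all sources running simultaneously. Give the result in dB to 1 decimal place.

Source at 12.2 m: Lp = 105.2 − 10·log₁₀(4π·12.2²) = 105.2 − 10·log₁₀(1870.379) = 72.5 dB.
Converting to relative power and adding: 10^(72.5/10) + 10^(81.4/10) + 10^(83.6/10) = 3.849e+08.
Back to dB: 10·log₁₀ Σ = 85.9 dB.

85.9 dB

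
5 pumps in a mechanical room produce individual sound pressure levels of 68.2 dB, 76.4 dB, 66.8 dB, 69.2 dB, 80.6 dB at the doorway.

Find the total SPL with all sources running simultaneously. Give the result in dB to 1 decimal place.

82.5 dB

Σ 10^(Lᵢ/10) = 1.782e+08.
Back to dB: 10·log₁₀ Σ = 82.5 dB.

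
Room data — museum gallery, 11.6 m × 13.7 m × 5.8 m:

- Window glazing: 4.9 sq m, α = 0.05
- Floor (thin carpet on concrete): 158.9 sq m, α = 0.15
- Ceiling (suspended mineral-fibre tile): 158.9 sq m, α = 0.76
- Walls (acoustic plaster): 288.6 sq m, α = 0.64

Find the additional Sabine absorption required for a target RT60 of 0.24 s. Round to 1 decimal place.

288.8 sabins

A₁ = Σ Sᵢαᵢ = 4.9*0.05 + 158.9*0.15 + 158.9*0.76 + 288.6*0.64 = 329.548 sabins.
For T = 0.24 s, need A₂ = 0.161·V/T = 0.161·921.736/0.24 = 618.331 sabins.
ΔA = A₂ − A₁ = 618.331 − 329.548 = 288.8 sabins.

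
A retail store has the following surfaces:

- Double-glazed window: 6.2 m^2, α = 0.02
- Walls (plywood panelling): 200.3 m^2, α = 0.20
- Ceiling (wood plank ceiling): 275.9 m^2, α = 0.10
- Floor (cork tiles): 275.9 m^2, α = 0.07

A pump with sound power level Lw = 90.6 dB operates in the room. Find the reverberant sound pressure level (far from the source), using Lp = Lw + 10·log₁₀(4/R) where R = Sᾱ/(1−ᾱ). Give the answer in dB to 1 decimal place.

76.7 dB

Σ(Sᵢαᵢ) = 6.2·0.02 + 200.3·0.20 + 275.9·0.10 + 275.9·0.07 = 87.087; total area S = 758.3 m^2.
ᾱ = 0.1148, so room constant R = A/(1−ᾱ) = 98.381 m^2.
Lp = 90.6 + 10·log₁₀(4/98.381) = 90.6 + (-13.91) = 76.7 dB.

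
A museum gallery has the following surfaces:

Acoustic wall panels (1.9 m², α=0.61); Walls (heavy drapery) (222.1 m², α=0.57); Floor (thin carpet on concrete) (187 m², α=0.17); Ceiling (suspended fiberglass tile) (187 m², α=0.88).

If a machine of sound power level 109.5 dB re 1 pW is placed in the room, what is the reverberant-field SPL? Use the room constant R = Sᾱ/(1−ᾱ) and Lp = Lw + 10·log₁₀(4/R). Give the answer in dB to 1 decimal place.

87.0 dB

A = 324.106 sabins; S = 598.0 m².
ᾱ = 324.106/598.0 = 0.5420; R = Sᾱ/(1−ᾱ) = 324.106/(1−0.5420) = 707.655 m².
Lp = Lw + 10 log₁₀(4/R) = 109.5 -22.48 = 87.0 dB.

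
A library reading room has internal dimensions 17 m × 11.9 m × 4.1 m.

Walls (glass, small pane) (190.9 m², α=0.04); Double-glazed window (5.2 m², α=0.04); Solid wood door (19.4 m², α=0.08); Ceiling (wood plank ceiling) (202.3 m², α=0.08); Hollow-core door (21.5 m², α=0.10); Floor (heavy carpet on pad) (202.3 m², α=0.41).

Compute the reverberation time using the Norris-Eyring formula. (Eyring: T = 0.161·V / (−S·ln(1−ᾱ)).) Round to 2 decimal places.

Total surface area S = 190.9 + 5.2 + 19.4 + 202.3 + 21.5 + 202.3 = 641.6 m².
Σ(Sᵢαᵢ) = 190.9×0.04 + 5.2×0.04 + 19.4×0.08 + 202.3×0.08 + 21.5×0.10 + 202.3×0.41 = 110.673.
ᾱ = 110.673 / 641.6 = 0.1725.
Eyring denominator: −S ln(1−ᾱ) = 121.485.
V = 17 × 11.9 × 4.1 = 829.43 m³.
T = 0.161·V/[−S·ln(1−ᾱ)] = 0.161·829.43/121.485 = 1.10 s.

1.10 s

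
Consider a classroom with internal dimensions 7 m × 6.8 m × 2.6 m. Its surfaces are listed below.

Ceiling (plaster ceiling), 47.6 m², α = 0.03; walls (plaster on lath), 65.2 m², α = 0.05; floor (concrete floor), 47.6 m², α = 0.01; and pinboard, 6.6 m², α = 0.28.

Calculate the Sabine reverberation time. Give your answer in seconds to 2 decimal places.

2.84 s

A = Σ Sᵢαᵢ = 47.6*0.03 + 65.2*0.05 + 47.6*0.01 + 6.6*0.28 = 7.012 sabins.
Volume V = 7 × 6.8 × 2.6 = 123.76 m³.
Sabine: RT60 = 0.161 × 123.76 / 7.012 = 2.84 s.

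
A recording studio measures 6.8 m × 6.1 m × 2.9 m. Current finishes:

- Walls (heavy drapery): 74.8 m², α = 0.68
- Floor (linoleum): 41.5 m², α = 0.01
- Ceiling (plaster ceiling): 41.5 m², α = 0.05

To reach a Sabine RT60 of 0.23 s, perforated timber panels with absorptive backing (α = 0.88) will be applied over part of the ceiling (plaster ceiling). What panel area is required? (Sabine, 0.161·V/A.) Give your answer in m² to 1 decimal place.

37.2

Summing Sᵢαᵢ: 50.864 + 0.415 + 2.075 → A₁ = 53.354 sabins.
V = 120.292 m³. Target absorption A₂ = 0.161 × 120.292 / 0.23 = 84.204 sabins.
Absorption to add: 84.204 − 53.354 = 30.850 sabins.
Net gain per m²: Δα = 0.88 − 0.05 = 0.83.
Area = ΔA/Δα = 30.850/0.83 = 37.2 m².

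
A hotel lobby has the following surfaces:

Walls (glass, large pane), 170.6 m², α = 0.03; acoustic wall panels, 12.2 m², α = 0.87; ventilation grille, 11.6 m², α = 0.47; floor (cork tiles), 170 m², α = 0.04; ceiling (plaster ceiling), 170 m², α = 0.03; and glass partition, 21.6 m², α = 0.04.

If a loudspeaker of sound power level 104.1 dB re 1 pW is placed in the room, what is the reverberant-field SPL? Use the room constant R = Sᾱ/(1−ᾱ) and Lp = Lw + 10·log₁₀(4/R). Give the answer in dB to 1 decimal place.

94.5 dB

Σ(Sᵢαᵢ) = 170.6×0.03 + 12.2×0.87 + 11.6×0.47 + 170×0.04 + 170×0.03 + 21.6×0.04 = 33.948; total area S = 556.0 m².
ᾱ = 0.0611, so room constant R = A/(1−ᾱ) = 36.157 m².
Lp = 104.1 + 10·log₁₀(4/36.157) = 104.1 + (-9.56) = 94.5 dB.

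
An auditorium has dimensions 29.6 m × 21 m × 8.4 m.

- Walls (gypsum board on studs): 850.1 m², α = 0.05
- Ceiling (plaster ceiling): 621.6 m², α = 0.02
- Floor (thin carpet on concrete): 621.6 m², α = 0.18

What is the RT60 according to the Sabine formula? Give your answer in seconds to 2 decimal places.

5.04 s

Equivalent absorption area: A = 850.1×0.05 + 621.6×0.02 + 621.6×0.18 = 166.825 m².
Volume V = 29.6 × 21 × 8.4 = 5221.44 m³.
T = 0.161 V/A = 0.161·5221.44/166.825 = 5.04 s.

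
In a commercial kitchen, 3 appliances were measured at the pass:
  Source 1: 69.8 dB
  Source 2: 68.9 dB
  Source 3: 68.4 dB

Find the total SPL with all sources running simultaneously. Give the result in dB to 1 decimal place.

73.8 dB

Sum in the linear (power) domain: Σ 10^(Lᵢ/10) = 10^(69.8/10) + 10^(68.9/10) + 10^(68.4/10) = 2.423e+07.
Back to dB: 10·log₁₀ Σ = 73.8 dB.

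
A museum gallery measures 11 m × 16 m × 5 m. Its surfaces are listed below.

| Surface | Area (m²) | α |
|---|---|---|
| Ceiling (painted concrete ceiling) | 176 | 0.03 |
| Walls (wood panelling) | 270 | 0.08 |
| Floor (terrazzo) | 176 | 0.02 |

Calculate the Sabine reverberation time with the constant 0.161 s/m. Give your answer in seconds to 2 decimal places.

Equivalent absorption area: A = 176·0.03 + 270·0.08 + 176·0.02 = 30.400 m².
V = 11·16·5 = 880 m³.
RT60 = 0.161 · V / A = 0.161 × 880 / 30.400 = 4.66 s.

4.66 sec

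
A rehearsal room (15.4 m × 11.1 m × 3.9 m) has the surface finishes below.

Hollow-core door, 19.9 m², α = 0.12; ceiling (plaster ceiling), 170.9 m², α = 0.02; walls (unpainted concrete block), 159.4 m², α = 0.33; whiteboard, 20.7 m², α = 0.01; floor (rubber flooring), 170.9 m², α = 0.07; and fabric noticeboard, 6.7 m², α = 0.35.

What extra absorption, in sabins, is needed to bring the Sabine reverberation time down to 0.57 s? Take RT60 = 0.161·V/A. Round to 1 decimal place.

Summing Sᵢαᵢ: 2.388 + 3.418 + 52.602 + 0.207 + 11.963 + 2.345 → A₁ = 72.923 sabins.
V = 666.666 m³. Required absorption A₂ = 0.161 × 666.666 / 0.57 = 188.304 sabins.
Shortfall: 188.304 − 72.923 = 115.4 sabins.

115.4 sabins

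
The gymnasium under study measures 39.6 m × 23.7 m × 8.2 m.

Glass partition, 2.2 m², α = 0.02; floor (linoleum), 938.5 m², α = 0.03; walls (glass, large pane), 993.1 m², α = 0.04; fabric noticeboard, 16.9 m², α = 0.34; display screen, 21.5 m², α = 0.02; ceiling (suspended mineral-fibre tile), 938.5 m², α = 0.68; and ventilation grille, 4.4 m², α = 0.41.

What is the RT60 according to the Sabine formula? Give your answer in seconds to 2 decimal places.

1.74 seconds

Summing Sᵢαᵢ: 0.044 + 28.155 + 39.724 + 5.746 + 0.430 + 638.180 + 1.804 → A = 714.083 sabins.
V = 39.6·23.7·8.2 = 7695.864 m³.
Sabine: RT60 = 0.161 × 7695.864 / 714.083 = 1.74 s.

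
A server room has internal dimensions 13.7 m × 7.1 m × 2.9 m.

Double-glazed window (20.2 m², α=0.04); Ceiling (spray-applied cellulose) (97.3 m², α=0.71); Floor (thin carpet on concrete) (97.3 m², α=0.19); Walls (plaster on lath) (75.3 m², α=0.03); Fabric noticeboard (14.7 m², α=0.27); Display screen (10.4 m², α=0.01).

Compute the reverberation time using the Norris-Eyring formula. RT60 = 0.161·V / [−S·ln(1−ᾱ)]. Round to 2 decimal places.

Total surface area S = 20.2 + 97.3 + 97.3 + 75.3 + 14.7 + 10.4 = 315.2 m².
Σ(Sᵢαᵢ) = 20.2·0.04 + 97.3·0.71 + 97.3·0.19 + 75.3·0.03 + 14.7·0.27 + 10.4·0.01 = 94.710.
ᾱ = 94.710 / 315.2 = 0.3005.
Eyring denominator: −S ln(1−ᾱ) = 112.649.
V = 13.7 × 7.1 × 2.9 = 282.083 m³.
RT60 = 0.161 × 282.083 / 112.649 = 0.40 s.

0.40 s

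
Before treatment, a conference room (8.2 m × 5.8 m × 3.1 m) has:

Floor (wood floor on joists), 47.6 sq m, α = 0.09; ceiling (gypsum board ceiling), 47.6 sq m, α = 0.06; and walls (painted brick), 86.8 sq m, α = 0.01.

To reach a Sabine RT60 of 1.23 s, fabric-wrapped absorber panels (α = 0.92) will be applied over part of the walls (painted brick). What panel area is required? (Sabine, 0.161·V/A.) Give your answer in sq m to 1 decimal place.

12.4

A₁ = Σ Sᵢαᵢ = 47.6×0.09 + 47.6×0.06 + 86.8×0.01 = 8.008 sabins.
Required A₂ = 0.161·147.436/1.23 = 19.299 sabins.
Absorption to add: 19.299 − 8.008 = 11.291 sabins.
Net gain per sq m: Δα = 0.92 − 0.01 = 0.91.
Panel area = 11.291 / 0.91 = 12.4 sq m.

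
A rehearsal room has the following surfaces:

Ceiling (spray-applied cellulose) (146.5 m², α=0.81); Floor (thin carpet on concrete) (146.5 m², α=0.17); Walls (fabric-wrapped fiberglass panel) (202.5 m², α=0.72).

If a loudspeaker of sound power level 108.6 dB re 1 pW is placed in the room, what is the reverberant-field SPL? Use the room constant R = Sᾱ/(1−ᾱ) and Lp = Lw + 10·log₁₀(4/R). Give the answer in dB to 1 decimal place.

86.2 dB

A = 289.370 sabins; S = 495.5 m².
ᾱ = 289.370/495.5 = 0.5840; R = Sᾱ/(1−ᾱ) = 289.370/(1−0.5840) = 695.601 m².
Lp = Lw + 10 log₁₀(4/R) = 108.6 -22.40 = 86.2 dB.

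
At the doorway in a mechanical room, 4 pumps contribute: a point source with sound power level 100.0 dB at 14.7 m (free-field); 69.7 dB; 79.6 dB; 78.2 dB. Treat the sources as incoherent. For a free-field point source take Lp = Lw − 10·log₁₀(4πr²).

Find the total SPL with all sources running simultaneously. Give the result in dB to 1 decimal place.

Source at 14.7 m: Lp = 100.0 − 10·log₁₀(4π·14.7²) = 100.0 − 10·log₁₀(2715.467) = 65.7 dB.
Σ 10^(Lᵢ/10) = 1.703e+08.
Back to dB: 10·log₁₀ Σ = 82.3 dB.

82.3 dB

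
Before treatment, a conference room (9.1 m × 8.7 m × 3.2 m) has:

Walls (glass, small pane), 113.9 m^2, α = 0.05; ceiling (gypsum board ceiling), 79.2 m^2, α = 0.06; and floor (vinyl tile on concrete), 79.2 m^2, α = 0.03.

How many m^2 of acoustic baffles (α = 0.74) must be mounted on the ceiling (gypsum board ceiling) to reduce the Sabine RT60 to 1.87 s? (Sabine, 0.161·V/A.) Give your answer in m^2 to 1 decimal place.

Summing Sᵢαᵢ: 5.695 + 4.752 + 2.376 → A₁ = 12.823 sabins.
Required A₂ = 0.161·253.344/1.87 = 21.812 sabins.
Absorption to add: 21.812 − 12.823 = 8.989 sabins.
Net gain per m^2: Δα = 0.74 − 0.06 = 0.68.
Area = ΔA/Δα = 8.989/0.68 = 13.2 m^2.

13.2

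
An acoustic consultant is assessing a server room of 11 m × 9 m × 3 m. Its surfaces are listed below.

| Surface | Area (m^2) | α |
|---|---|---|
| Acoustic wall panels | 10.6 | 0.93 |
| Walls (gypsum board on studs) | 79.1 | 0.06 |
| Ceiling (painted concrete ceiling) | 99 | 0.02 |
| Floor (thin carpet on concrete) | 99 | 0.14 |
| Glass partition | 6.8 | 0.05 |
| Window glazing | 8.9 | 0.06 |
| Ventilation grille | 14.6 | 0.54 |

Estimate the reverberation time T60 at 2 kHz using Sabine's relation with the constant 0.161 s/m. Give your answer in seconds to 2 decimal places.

Summing Sᵢαᵢ: 9.858 + 4.746 + 1.980 + 13.860 + 0.340 + 0.534 + 7.884 → A = 39.202 sabins.
V = 11·9·3 = 297 m³.
RT60 = 0.161 · V / A = 0.161 × 297 / 39.202 = 1.22 s.

1.22 sec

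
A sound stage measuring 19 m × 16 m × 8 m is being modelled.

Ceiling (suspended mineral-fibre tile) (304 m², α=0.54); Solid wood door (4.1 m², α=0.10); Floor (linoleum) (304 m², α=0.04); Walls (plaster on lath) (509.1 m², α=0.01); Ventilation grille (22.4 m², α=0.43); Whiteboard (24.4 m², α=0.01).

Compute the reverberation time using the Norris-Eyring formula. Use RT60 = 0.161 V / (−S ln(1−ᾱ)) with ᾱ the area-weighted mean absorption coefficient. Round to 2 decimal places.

Total surface area S = 304 + 4.1 + 304 + 509.1 + 22.4 + 24.4 = 1168.0 m².
Absorption A = 304×0.54 + 4.1×0.10 + 304×0.04 + 509.1×0.01 + 22.4×0.43 + 24.4×0.01 = 191.697 sabins.
Mean coefficient ᾱ = A/S = 0.1641.
−S·ln(1−ᾱ) = −1168.0 × ln(1 − 0.1641) = 209.360.
V = 19 × 16 × 8 = 2432 m³.
T = 0.161·V/[−S·ln(1−ᾱ)] = 0.161·2432/209.360 = 1.87 s.

1.87 sec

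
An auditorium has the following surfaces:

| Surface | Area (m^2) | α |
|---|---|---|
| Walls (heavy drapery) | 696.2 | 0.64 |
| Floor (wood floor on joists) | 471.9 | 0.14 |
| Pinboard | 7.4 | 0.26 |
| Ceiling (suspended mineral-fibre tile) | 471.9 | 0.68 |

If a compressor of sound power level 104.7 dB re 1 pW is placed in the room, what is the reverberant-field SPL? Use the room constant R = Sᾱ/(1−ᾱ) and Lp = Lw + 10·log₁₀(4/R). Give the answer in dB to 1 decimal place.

A = 834.450 sabins; S = 1647.4 m^2.
ᾱ = 834.450/1647.4 = 0.5065; R = Sᾱ/(1−ᾱ) = 834.450/(1−0.5065) = 1690.881 m^2.
Lp = 104.7 + 10·log₁₀(4/1690.881) = 104.7 + (-26.26) = 78.4 dB.

78.4 dB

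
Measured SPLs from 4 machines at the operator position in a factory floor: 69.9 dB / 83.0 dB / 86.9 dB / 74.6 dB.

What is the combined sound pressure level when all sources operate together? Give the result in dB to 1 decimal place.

88.6 dB

Converting to relative power and adding: 10^(69.9/10) + 10^(83.0/10) + 10^(86.9/10) + 10^(74.6/10) = 7.279e+08.
Back to dB: 10·log₁₀ Σ = 88.6 dB.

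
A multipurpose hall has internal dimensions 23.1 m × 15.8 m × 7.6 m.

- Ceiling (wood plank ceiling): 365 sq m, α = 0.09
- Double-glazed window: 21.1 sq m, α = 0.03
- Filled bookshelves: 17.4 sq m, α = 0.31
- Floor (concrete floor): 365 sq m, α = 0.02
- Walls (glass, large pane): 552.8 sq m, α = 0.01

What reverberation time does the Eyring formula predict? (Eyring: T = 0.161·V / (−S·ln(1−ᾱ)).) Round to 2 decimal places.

8.47 sec

S = Σ Sᵢ = 1321.3 sq m.
Σ(Sᵢαᵢ) = 365·0.09 + 21.1·0.03 + 17.4·0.31 + 365·0.02 + 552.8·0.01 = 51.705.
ᾱ = 51.705 / 1321.3 = 0.0391.
Eyring denominator: −S ln(1−ᾱ) = 52.700.
V = 23.1 × 15.8 × 7.6 = 2773.848 m³.
RT60 = 0.161 × 2773.848 / 52.700 = 8.47 s.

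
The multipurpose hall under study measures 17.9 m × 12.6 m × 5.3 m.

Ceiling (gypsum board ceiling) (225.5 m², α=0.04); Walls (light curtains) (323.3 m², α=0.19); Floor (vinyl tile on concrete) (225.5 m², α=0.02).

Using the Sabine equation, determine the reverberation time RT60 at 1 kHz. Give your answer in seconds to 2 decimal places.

2.57 s

Summing Sᵢαᵢ: 9.020 + 61.427 + 4.510 → A = 74.957 sabins.
V = 17.9·12.6·5.3 = 1195.362 m³.
Sabine: RT60 = 0.161 × 1195.362 / 74.957 = 2.57 s.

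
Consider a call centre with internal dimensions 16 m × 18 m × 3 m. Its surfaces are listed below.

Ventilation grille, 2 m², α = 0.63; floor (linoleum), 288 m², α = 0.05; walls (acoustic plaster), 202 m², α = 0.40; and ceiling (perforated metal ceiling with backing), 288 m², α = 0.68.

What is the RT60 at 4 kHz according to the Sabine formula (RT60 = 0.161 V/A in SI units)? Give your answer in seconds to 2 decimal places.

A = Σ Sᵢαᵢ = 2·0.63 + 288·0.05 + 202·0.40 + 288·0.68 = 292.300 sabins.
V = 16·18·3 = 864 m³.
T = 0.161 V/A = 0.161·864/292.300 = 0.48 s.

0.48 sec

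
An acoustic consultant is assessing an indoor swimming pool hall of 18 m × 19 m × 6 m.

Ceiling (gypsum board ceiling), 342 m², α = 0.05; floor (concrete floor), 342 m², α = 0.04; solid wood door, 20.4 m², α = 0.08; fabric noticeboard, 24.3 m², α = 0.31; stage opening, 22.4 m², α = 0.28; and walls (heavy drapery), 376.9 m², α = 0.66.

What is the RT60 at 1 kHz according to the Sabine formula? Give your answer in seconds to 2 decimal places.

Summing Sᵢαᵢ: 17.100 + 13.680 + 1.632 + 7.533 + 6.272 + 248.754 → A = 294.971 sabins.
V = 18·19·6 = 2052 m³.
T = 0.161 V/A = 0.161·2052/294.971 = 1.12 s.

1.12 s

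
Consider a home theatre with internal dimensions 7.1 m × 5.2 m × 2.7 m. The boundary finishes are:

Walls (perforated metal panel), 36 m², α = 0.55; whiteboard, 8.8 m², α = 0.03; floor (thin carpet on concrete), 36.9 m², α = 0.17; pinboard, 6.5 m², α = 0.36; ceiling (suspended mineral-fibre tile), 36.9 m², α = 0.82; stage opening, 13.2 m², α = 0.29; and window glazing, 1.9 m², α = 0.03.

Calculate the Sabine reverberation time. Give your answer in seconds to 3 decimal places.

Equivalent absorption area: A = 36·0.55 + 8.8·0.03 + 36.9·0.17 + 6.5·0.36 + 36.9·0.82 + 13.2·0.29 + 1.9·0.03 = 62.820 m².
Room volume: 99.684 m³.
T = 0.161 V/A = 0.161·99.684/62.820 = 0.255 s.

0.255 s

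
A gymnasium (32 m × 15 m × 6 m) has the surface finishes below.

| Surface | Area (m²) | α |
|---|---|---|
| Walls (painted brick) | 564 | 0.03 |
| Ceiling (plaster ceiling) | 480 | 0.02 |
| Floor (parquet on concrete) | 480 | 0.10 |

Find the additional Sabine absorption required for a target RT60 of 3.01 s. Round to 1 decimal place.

Total absorption A₁ = 564·0.03 + 480·0.02 + 480·0.10
  = 16.920 + 9.600 + 48.000 = 74.520 m² sabins.
Target A₂ = 0.161·2880/3.01 = 154.047 sabins (V = 2880 m³).
Shortfall: 154.047 − 74.520 = 79.5 sabins.

79.5 sabins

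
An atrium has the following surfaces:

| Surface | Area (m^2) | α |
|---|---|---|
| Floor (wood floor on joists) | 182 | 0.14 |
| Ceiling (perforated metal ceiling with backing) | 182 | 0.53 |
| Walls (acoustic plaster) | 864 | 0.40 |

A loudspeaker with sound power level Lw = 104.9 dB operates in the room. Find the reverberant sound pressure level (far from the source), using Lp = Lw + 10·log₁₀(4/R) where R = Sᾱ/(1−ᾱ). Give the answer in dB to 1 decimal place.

A = 467.540 sabins; S = 1228.0 m^2.
ᾱ = 0.3807, so room constant R = A/(1−ᾱ) = 754.949 m^2.
Lp = Lw + 10 log₁₀(4/R) = 104.9 -22.76 = 82.1 dB.

82.1 dB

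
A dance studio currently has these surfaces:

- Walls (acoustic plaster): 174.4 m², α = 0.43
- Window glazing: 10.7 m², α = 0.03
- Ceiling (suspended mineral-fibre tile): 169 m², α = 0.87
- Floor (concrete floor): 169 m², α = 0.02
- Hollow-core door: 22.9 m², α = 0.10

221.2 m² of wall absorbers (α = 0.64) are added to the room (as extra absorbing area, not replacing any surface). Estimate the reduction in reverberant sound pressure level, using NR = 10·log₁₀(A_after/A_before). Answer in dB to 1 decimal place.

2.1 dB

Equivalent absorption area: A_before = 174.4*0.43 + 10.7*0.03 + 169*0.87 + 169*0.02 + 22.9*0.10 = 228.013 m².
Added absorption = 221.2 × 0.64 = 141.568 sabins.
New total A_after = 369.581 sabins.
Reduction = 10 log₁₀(A_after/A_before) = 10 log₁₀(1.6209) = 2.1 dB.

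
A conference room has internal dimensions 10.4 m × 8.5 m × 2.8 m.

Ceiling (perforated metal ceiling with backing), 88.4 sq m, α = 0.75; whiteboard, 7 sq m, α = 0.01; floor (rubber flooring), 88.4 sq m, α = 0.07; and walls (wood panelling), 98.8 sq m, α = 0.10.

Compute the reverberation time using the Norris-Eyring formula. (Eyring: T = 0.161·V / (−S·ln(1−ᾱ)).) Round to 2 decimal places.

0.41 s

Total surface area S = 88.4 + 7 + 88.4 + 98.8 = 282.6 sq m.
Absorption A = 88.4·0.75 + 7·0.01 + 88.4·0.07 + 98.8·0.10 = 82.438 sabins.
ᾱ = 82.438 / 282.6 = 0.2917.
Eyring denominator: −S ln(1−ᾱ) = 97.465.
V = 10.4 × 8.5 × 2.8 = 247.52 m³.
RT60 = 0.161 × 247.52 / 97.465 = 0.41 s.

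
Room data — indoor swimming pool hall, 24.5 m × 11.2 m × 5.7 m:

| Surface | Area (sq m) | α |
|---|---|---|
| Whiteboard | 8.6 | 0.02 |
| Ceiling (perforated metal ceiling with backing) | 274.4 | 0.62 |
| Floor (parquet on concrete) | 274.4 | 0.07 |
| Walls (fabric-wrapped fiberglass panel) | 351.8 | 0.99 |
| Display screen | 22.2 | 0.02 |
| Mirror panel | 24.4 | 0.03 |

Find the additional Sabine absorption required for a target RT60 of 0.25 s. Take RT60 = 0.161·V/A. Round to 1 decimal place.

468.3 sabins

Total absorption A₁ = 8.6·0.02 + 274.4·0.62 + 274.4·0.07 + 351.8·0.99 + 22.2·0.02 + 24.4·0.03
  = 0.172 + 170.128 + 19.208 + 348.282 + 0.444 + 0.732 = 538.966 sq m sabins.
V = 1564.08 m³. Required absorption A₂ = 0.161 × 1564.08 / 0.25 = 1007.268 sabins.
Shortfall: 1007.268 − 538.966 = 468.3 sabins.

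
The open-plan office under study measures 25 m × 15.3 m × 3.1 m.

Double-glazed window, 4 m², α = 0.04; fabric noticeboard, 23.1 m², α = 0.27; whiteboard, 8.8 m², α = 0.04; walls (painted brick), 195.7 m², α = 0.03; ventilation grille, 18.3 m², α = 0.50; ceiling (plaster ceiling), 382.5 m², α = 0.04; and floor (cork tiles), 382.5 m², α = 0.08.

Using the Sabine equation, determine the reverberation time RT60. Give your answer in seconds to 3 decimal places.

2.821 s

Summing Sᵢαᵢ: 0.160 + 6.237 + 0.352 + 5.871 + 9.150 + 15.300 + 30.600 → A = 67.670 sabins.
V = 25·15.3·3.1 = 1185.75 m³.
RT60 = 0.161 · V / A = 0.161 × 1185.75 / 67.670 = 2.821 s.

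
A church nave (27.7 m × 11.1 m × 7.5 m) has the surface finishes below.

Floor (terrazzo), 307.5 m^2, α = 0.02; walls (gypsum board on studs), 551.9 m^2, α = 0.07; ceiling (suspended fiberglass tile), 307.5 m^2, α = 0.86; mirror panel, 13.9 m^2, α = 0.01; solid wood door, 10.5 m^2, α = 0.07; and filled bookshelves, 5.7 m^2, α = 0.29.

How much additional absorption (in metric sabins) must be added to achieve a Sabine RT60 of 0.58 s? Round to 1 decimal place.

A₁ = Σ Sᵢαᵢ = 307.5*0.02 + 551.9*0.07 + 307.5*0.86 + 13.9*0.01 + 10.5*0.07 + 5.7*0.29 = 311.760 sabins.
V = 2306.025 m³. Required absorption A₂ = 0.161 × 2306.025 / 0.58 = 640.121 sabins.
Shortfall: 640.121 − 311.760 = 328.4 sabins.

328.4 sabins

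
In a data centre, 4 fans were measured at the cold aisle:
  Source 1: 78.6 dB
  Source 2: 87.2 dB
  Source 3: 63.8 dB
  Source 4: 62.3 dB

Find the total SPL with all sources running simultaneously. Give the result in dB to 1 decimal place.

Σ 10^(Lᵢ/10) = 6.013e+08.
L_total = 10·log₁₀(6.013e+08) = 87.8 dB.

87.8 dB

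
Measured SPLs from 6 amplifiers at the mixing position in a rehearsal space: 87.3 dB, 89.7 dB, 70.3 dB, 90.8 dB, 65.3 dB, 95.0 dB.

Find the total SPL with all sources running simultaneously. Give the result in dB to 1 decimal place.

Σ 10^(Lᵢ/10) = 5.849e+09.
Combined level = 10 log₁₀(5.849e+09) = 97.7 dB.

97.7 dB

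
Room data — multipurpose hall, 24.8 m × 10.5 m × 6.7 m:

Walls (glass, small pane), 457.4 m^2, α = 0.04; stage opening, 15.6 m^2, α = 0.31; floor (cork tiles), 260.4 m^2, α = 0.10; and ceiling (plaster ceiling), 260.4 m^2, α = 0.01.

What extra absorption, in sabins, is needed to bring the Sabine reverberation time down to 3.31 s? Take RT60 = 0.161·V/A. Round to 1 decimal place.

33.1 sabins

A₁ = Σ Sᵢαᵢ = 457.4×0.04 + 15.6×0.31 + 260.4×0.10 + 260.4×0.01 = 51.776 sabins.
For T = 3.31 s, need A₂ = 0.161·V/T = 0.161·1744.68/3.31 = 84.862 sabins.
ΔA = A₂ − A₁ = 84.862 − 51.776 = 33.1 sabins.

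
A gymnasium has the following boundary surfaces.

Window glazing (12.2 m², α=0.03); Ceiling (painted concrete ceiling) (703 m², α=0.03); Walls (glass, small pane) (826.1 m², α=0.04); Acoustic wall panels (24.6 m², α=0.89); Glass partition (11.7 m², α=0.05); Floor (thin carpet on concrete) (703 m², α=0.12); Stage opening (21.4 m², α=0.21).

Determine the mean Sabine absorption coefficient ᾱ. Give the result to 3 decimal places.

S = Σ Sᵢ = 12.2 + 703 + 826.1 + 24.6 + 11.7 + 703 + 21.4 = 2302.0 m².
A = 12.2·0.03 + 703·0.03 + 826.1·0.04 + 24.6·0.89 + 11.7·0.05 + 703·0.12 + 21.4·0.21 = 165.833 sabins.
ᾱ = 165.833 / 2302.0 = 0.072.

0.072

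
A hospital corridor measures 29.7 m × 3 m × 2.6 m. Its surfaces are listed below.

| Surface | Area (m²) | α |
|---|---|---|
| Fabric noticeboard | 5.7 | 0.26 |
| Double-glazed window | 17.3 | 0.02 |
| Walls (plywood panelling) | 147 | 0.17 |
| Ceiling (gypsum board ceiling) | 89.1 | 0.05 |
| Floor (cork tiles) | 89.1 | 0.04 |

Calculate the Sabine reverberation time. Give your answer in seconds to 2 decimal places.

1.07 s

Summing Sᵢαᵢ: 1.482 + 0.346 + 24.990 + 4.455 + 3.564 → A = 34.837 sabins.
Volume V = 29.7 × 3 × 2.6 = 231.66 m³.
T = 0.161 V/A = 0.161·231.66/34.837 = 1.07 s.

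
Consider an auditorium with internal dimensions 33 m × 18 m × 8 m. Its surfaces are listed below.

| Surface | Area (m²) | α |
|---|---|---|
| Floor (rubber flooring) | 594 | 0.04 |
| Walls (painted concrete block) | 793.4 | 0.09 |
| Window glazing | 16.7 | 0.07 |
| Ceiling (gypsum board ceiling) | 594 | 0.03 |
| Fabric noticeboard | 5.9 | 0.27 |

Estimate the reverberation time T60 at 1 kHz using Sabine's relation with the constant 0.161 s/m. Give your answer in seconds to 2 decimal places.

Equivalent absorption area: A = 594×0.04 + 793.4×0.09 + 16.7×0.07 + 594×0.03 + 5.9×0.27 = 115.748 m².
Room volume: 4752 m³.
T = 0.161 V/A = 0.161·4752/115.748 = 6.61 s.

6.61 seconds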